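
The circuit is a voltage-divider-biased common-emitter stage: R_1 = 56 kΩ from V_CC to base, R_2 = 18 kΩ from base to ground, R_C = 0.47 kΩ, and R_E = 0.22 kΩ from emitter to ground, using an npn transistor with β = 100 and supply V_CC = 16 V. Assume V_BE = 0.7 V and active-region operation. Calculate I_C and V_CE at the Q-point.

I_C ≈ 8.9 mA, V_CE ≈ 9.8 V

Thevenize the base divider: V_Th = V_CC·R_2/(R_1+R_2) = 16×18/74 = 3.89 V, R_Th = R_1‖R_2 = 13.6 kΩ.
Base-emitter loop: V_Th = I_B·R_Th + V_BE + (β+1)I_B·R_E, so I_B = (3.89 − 0.7) / (13.6 + 101×0.22) = 0.0891 mA.
I_C = β·I_B = 100×0.0891 = 8.91 mA, and I_E = (β+1)I_B = 8.99 mA.
V_CE = V_CC − I_C·R_C − I_E·R_E = 16 − 8.91×0.47 − 8.99×0.22 = 9.84 V.
V_CE = 9.84 V > 0.2 V confirms active-region operation.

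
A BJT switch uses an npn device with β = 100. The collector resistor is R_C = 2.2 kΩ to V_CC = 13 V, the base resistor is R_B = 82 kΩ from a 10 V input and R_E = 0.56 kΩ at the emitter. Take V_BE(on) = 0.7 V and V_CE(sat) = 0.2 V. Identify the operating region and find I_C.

saturation; I_C ≈ 4.6 mA

Assume active: I_B = (10 − 0.7)/(82 + 101×0.56) = 0.0671 mA, I_C = β·I_B = 6.71 mA.
Then V_CE = 13 − 6.71×2.2 − 6.78×0.56 = -5.56 V < 0.2 V — the active assumption fails.
Re-solve with V_CE = 0.2 V. KCL at the emitter: V_E/R_E = (V_BB−0.7−V_E)/R_B + (V_CC−0.2−V_E)/R_C, giving V_E = 2.63 V.
I_C = (V_CC − 0.2 − V_E)/R_C = (12.8 − 2.63)/2.2 = 4.62 mA.
Check: I_B = (9.3 − 2.63)/82 = 0.0813 mA, and β·I_B = 8.13 mA > I_C, confirming saturation.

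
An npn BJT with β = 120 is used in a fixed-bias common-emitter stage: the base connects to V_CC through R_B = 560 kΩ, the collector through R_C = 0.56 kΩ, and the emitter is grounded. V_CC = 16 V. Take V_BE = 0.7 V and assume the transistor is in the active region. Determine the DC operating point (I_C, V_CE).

I_C ≈ 3.3 mA, V_CE ≈ 14 V

Base loop: V_CC = I_B·R_B + V_BE, so I_B = (16 − 0.7)/560 kΩ = 0.0273 mA.
In the active region I_C = β·I_B = 120 × 0.0273 = 3.28 mA.
Collector loop: V_CE = V_CC − I_C·R_C = 16 − 3.28×0.56 = 14.2 V.
Since V_CE = 14.2 V > V_CE(sat) ≈ 0.2 V, the transistor is in the active region as assumed.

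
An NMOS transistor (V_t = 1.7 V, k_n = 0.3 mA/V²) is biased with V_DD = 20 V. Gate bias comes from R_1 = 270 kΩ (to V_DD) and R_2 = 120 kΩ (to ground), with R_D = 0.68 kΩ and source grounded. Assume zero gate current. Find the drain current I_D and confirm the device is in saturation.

V_G = V_DD·R_2/(R_1+R_2) = 20×120/390 = 6.15 V. With the source grounded, V_GS = V_G = 6.15 V.
Assume saturation: I_D = (k_n/2)(V_GS − V_t)² = (0.3/2)×(6.15 − 1.7)² = 0.15×4.45² = 2.98 mA.
V_DS = V_DD − I_D·R_D = 20 − 2.98×0.68 = 18 V.
Saturation requires V_DS ≥ V_GS − V_t = 4.45 V; 18 ≥ 4.45 ✓.

I_D ≈ 3 mA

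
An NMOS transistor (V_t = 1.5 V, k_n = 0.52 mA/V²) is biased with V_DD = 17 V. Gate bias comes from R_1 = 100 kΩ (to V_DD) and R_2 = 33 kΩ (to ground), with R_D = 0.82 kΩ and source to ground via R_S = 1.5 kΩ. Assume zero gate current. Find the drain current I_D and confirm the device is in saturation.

I_D ≈ 0.71 mA

V_G = V_DD·R_2/(R_1+R_2) = 17×33/133 = 4.22 V.
Assume saturation: I_D = (k_n/2)(V_GS − V_t)² with V_GS = V_G − I_D·R_S = 4.22 − 1.5·I_D.
Substituting gives 0.585·I_D² − 3.12·I_D + 1.92 = 0, with roots I_D = 0.71 or 4.62 mA.
The root I_D = 4.62 mA gives V_GS = -2.72 V ≤ V_t, so take I_D = 0.71 mA.
Then V_GS = 3.15 V and V_DS = V_DD − I_D(R_D+R_S) = 17 − 0.71×2.32 = 15.4 V.
Saturation requires V_DS ≥ V_GS − V_t = 1.65 V; 15.4 ≥ 1.65 ✓.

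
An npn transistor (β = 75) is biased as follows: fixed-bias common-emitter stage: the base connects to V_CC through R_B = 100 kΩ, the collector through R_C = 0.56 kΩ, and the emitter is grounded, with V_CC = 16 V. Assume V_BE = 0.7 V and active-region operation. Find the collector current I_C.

Base loop: V_CC = I_B·R_B + V_BE, so I_B = (16 − 0.7)/100 kΩ = 0.153 mA.
In the active region I_C = β·I_B = 75 × 0.153 = 11.5 mA.
Collector loop: V_CE = V_CC − I_C·R_C = 16 − 11.5×0.56 = 9.57 V.
Since V_CE = 9.57 V > V_CE(sat) ≈ 0.2 V, the transistor is in the active region as assumed.

I_C ≈ 11 mA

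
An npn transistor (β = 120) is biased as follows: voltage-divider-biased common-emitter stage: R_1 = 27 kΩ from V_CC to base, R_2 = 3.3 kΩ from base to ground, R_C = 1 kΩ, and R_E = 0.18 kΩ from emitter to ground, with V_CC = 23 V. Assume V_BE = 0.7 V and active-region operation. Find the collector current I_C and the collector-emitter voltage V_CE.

Thevenize the base divider: V_Th = V_CC·R_2/(R_1+R_2) = 23×3.3/30.3 = 2.5 V, R_Th = R_1‖R_2 = 2.94 kΩ.
Base-emitter loop: V_Th = I_B·R_Th + V_BE + (β+1)I_B·R_E, so I_B = (2.5 − 0.7) / (2.94 + 121×0.18) = 0.073 mA.
I_C = β·I_B = 120×0.073 = 8.76 mA, and I_E = (β+1)I_B = 8.83 mA.
V_CE = V_CC − I_C·R_C − I_E·R_E = 23 − 8.76×1 − 8.83×0.18 = 12.6 V.
V_CE = 12.6 V > 0.2 V confirms active-region operation.

I_C ≈ 8.8 mA, V_CE ≈ 13 V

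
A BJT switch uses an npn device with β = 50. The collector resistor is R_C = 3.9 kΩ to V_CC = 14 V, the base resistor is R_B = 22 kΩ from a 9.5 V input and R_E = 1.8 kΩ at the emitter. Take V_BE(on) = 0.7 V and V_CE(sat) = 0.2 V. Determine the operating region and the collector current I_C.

Assume active: I_B = (9.5 − 0.7)/(22 + 51×1.8) = 0.0773 mA, I_C = β·I_B = 3.87 mA.
Then V_CE = 14 − 3.87×3.9 − 3.94×1.8 = -8.18 V < 0.2 V — the active assumption fails.
Re-solve with V_CE = 0.2 V. KCL at the emitter: V_E/R_E = (V_BB−0.7−V_E)/R_B + (V_CC−0.2−V_E)/R_C, giving V_E = 4.59 V.
I_C = (V_CC − 0.2 − V_E)/R_C = (13.8 − 4.59)/3.9 = 2.36 mA.
Check: I_B = (8.8 − 4.59)/22 = 0.191 mA, and β·I_B = 9.56 mA > I_C, confirming saturation.

saturation; I_C ≈ 2.4 mA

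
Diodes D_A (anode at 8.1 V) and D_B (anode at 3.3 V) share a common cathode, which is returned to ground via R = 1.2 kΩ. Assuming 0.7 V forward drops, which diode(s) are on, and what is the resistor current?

Only D_A conducts; I_R ≈ 6.2 mA

Assume both conduct. Then node N would need to be at both 8.1−0.7 = 7.4 V and 3.3−0.7 = 2.6 V, which is impossible.
Assume only D_A conducts: V_N = 8.1 − 0.7 = 7.4 V, so I_R = 7.4/1.2 = 6.17 mA.
Check D_B: its anode-to-cathode voltage is 3.3 − 7.4 = -4.1 V < 0.7 V, so it is off. The assumption is consistent.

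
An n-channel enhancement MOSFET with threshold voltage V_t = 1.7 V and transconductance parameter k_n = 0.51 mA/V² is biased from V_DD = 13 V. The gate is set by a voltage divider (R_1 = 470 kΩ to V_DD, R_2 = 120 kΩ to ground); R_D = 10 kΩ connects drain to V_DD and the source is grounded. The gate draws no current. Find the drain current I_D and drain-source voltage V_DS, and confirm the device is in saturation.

V_G = V_DD·R_2/(R_1+R_2) = 13×120/590 = 2.64 V. With the source grounded, V_GS = V_G = 2.64 V.
Assume saturation: I_D = (k_n/2)(V_GS − V_t)² = (0.51/2)×(2.64 − 1.7)² = 0.255×0.944² = 0.227 mA.
V_DS = V_DD − I_D·R_D = 13 − 0.227×10 = 10.7 V.
Saturation requires V_DS ≥ V_GS − V_t = 0.944 V; 10.7 ≥ 0.944 ✓.

I_D ≈ 0.23 mA, V_DS ≈ 11 V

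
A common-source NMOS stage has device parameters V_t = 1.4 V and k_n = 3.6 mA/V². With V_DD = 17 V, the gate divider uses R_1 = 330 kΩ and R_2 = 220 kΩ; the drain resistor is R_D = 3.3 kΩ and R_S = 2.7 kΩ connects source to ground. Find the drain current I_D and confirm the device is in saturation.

I_D ≈ 1.6 mA

V_G = V_DD·R_2/(R_1+R_2) = 17×220/550 = 6.8 V.
Assume saturation: I_D = (k_n/2)(V_GS − V_t)² with V_GS = V_G − I_D·R_S = 6.8 − 2.7·I_D.
Substituting gives 13.1·I_D² − 53.5·I_D + 52.5 = 0, with roots I_D = 1.65 or 2.43 mA.
The root I_D = 2.43 mA gives V_GS = 0.238 V ≤ V_t, so take I_D = 1.65 mA.
Then V_GS = 2.36 V and V_DS = V_DD − I_D(R_D+R_S) = 17 − 1.65×6 = 7.12 V.
Saturation requires V_DS ≥ V_GS − V_t = 0.956 V; 7.12 ≥ 0.956 ✓.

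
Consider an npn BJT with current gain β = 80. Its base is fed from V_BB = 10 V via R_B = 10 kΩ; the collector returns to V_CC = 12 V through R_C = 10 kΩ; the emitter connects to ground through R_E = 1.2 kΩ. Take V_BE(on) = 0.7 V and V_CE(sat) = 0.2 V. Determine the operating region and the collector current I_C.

saturation; I_C ≈ 0.98 mA

Assume active: I_B = (10 − 0.7)/(10 + 81×1.2) = 0.0868 mA, I_C = β·I_B = 6.94 mA.
Then V_CE = 12 − 6.94×10 − 7.03×1.2 = -65.8 V < 0.2 V — the active assumption fails.
Re-solve with V_CE = 0.2 V. KCL at the emitter: V_E/R_E = (V_BB−0.7−V_E)/R_B + (V_CC−0.2−V_E)/R_C, giving V_E = 2.04 V.
I_C = (V_CC − 0.2 − V_E)/R_C = (11.8 − 2.04)/10 = 0.976 mA.
Check: I_B = (9.3 − 2.04)/10 = 0.726 mA, and β·I_B = 58.1 mA > I_C, confirming saturation.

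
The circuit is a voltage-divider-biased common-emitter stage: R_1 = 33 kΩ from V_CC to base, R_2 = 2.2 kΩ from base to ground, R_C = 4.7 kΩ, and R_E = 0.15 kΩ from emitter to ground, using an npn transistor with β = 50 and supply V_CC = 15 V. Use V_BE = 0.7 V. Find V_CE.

Thevenize the base divider: V_Th = V_CC·R_2/(R_1+R_2) = 15×2.2/35.2 = 0.937 V, R_Th = R_1‖R_2 = 2.06 kΩ.
Base-emitter loop: V_Th = I_B·R_Th + V_BE + (β+1)I_B·R_E, so I_B = (0.937 − 0.7) / (2.06 + 51×0.15) = 0.0245 mA.
I_C = β·I_B = 50×0.0245 = 1.22 mA, and I_E = (β+1)I_B = 1.25 mA.
V_CE = V_CC − I_C·R_C − I_E·R_E = 15 − 1.22×4.7 − 1.25×0.15 = 9.07 V.
V_CE = 9.07 V > 0.2 V confirms active-region operation.

V_CE ≈ 9.1 V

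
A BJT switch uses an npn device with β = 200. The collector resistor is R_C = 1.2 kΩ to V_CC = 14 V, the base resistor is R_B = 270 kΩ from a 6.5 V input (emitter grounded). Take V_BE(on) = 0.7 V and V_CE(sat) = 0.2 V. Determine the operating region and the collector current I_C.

active; I_C ≈ 4.3 mA

Assume active. Base-emitter loop: I_B = (V_BB − V_BE)/R_B = (6.5 − 0.7)/270 = 0.0215 mA.
I_C = β·I_B = 200×0.0215 = 4.3 mA.
V_CE = V_CC − I_C·R_C = 14 − 4.3×1.2 = 8.84 V > V_CE(sat), so the active-region assumption holds.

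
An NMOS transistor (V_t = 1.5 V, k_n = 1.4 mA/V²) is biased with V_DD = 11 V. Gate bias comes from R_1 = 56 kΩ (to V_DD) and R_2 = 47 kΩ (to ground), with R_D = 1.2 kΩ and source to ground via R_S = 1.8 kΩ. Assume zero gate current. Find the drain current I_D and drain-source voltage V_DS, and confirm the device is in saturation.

I_D ≈ 1.2 mA, V_DS ≈ 7.3 V

V_G = V_DD·R_2/(R_1+R_2) = 11×47/103 = 5.02 V.
Assume saturation: I_D = (k_n/2)(V_GS − V_t)² with V_GS = V_G − I_D·R_S = 5.02 − 1.8·I_D.
Substituting gives 2.27·I_D² − 9.87·I_D + 8.67 = 0, with roots I_D = 1.22 or 3.13 mA.
The root I_D = 3.13 mA gives V_GS = -0.615 V ≤ V_t, so take I_D = 1.22 mA.
Then V_GS = 2.82 V and V_DS = V_DD − I_D(R_D+R_S) = 11 − 1.22×3 = 7.34 V.
Saturation requires V_DS ≥ V_GS − V_t = 1.32 V; 7.34 ≥ 1.32 ✓.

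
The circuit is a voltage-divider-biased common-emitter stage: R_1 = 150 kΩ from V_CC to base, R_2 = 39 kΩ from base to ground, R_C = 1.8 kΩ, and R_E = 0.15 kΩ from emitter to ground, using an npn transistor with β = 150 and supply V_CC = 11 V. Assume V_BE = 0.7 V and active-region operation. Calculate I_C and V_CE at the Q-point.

Thevenize the base divider: V_Th = V_CC·R_2/(R_1+R_2) = 11×39/189 = 2.27 V, R_Th = R_1‖R_2 = 31 kΩ.
Base-emitter loop: V_Th = I_B·R_Th + V_BE + (β+1)I_B·R_E, so I_B = (2.27 − 0.7) / (31 + 151×0.15) = 0.0293 mA.
I_C = β·I_B = 150×0.0293 = 4.39 mA, and I_E = (β+1)I_B = 4.42 mA.
V_CE = V_CC − I_C·R_C − I_E·R_E = 11 − 4.39×1.8 − 4.42×0.15 = 2.43 V.
V_CE = 2.43 V > 0.2 V confirms active-region operation.

I_C ≈ 4.4 mA, V_CE ≈ 2.4 V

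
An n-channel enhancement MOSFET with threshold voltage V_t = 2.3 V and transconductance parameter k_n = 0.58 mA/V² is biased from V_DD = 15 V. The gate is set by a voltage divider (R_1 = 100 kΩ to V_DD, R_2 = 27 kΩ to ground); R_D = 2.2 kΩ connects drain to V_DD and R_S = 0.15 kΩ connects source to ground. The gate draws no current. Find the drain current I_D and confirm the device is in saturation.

V_G = V_DD·R_2/(R_1+R_2) = 15×27/127 = 3.19 V.
Assume saturation: I_D = (k_n/2)(V_GS − V_t)² with V_GS = V_G − I_D·R_S = 3.19 − 0.15·I_D.
Substituting gives 0.00652·I_D² − 1.08·I_D + 0.229 = 0, with roots I_D = 0.213 or 165 mA.
The root I_D = 165 mA gives V_GS = -21.5 V ≤ V_t, so take I_D = 0.213 mA.
Then V_GS = 3.16 V and V_DS = V_DD − I_D(R_D+R_S) = 15 − 0.213×2.35 = 14.5 V.
Saturation requires V_DS ≥ V_GS − V_t = 0.857 V; 14.5 ≥ 0.857 ✓.

I_D ≈ 0.21 mA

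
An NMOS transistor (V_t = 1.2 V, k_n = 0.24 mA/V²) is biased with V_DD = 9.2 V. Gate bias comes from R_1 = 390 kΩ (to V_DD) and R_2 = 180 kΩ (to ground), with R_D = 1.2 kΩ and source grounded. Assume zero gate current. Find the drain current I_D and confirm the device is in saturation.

I_D ≈ 0.35 mA

V_G = V_DD·R_2/(R_1+R_2) = 9.2×180/570 = 2.91 V. With the source grounded, V_GS = V_G = 2.91 V.
Assume saturation: I_D = (k_n/2)(V_GS − V_t)² = (0.24/2)×(2.91 − 1.2)² = 0.12×1.71² = 0.349 mA.
V_DS = V_DD − I_D·R_D = 9.2 − 0.349×1.2 = 8.78 V.
Saturation requires V_DS ≥ V_GS − V_t = 1.71 V; 8.78 ≥ 1.71 ✓.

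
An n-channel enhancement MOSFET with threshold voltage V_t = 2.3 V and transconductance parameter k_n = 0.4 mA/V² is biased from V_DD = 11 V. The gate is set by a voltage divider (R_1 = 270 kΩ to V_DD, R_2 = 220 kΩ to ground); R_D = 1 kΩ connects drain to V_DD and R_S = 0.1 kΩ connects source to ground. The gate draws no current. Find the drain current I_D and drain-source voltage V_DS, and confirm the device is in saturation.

I_D ≈ 1.3 mA, V_DS ≈ 9.6 V

V_G = V_DD·R_2/(R_1+R_2) = 11×220/490 = 4.94 V.
Assume saturation: I_D = (k_n/2)(V_GS − V_t)² with V_GS = V_G − I_D·R_S = 4.94 − 0.1·I_D.
Substituting gives 0.002·I_D² − 1.11·I_D + 1.39 = 0, with roots I_D = 1.26 or 552 mA.
The root I_D = 552 mA gives V_GS = -50.2 V ≤ V_t, so take I_D = 1.26 mA.
Then V_GS = 4.81 V and V_DS = V_DD − I_D(R_D+R_S) = 11 − 1.26×1.1 = 9.61 V.
Saturation requires V_DS ≥ V_GS − V_t = 2.51 V; 9.61 ≥ 2.51 ✓.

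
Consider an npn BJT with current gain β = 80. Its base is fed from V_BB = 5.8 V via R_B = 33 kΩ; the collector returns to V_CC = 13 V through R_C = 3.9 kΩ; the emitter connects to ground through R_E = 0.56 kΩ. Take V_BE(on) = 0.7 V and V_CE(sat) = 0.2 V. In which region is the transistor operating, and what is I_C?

Assume active: I_B = (5.8 − 0.7)/(33 + 81×0.56) = 0.0651 mA, I_C = β·I_B = 5.21 mA.
Then V_CE = 13 − 5.21×3.9 − 5.27×0.56 = -10.3 V < 0.2 V — the active assumption fails.
Re-solve with V_CE = 0.2 V. KCL at the emitter: V_E/R_E = (V_BB−0.7−V_E)/R_B + (V_CC−0.2−V_E)/R_C, giving V_E = 1.66 V.
I_C = (V_CC − 0.2 − V_E)/R_C = (12.8 − 1.66)/3.9 = 2.86 mA.
Check: I_B = (5.1 − 1.66)/33 = 0.104 mA, and β·I_B = 8.34 mA > I_C, confirming saturation.

saturation; I_C ≈ 2.9 mA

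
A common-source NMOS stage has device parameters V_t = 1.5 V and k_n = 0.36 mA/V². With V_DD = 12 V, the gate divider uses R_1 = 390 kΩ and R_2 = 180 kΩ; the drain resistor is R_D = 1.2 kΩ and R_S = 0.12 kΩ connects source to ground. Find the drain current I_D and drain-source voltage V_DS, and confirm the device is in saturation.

I_D ≈ 0.86 mA, V_DS ≈ 11 V

V_G = V_DD·R_2/(R_1+R_2) = 12×180/570 = 3.79 V.
Assume saturation: I_D = (k_n/2)(V_GS − V_t)² with V_GS = V_G − I_D·R_S = 3.79 − 0.12·I_D.
Substituting gives 0.00259·I_D² − 1.1·I_D + 0.944 = 0, with roots I_D = 0.86 or 423 mA.
The root I_D = 423 mA gives V_GS = -47 V ≤ V_t, so take I_D = 0.86 mA.
Then V_GS = 3.69 V and V_DS = V_DD − I_D(R_D+R_S) = 12 − 0.86×1.32 = 10.9 V.
Saturation requires V_DS ≥ V_GS − V_t = 2.19 V; 10.9 ≥ 2.19 ✓.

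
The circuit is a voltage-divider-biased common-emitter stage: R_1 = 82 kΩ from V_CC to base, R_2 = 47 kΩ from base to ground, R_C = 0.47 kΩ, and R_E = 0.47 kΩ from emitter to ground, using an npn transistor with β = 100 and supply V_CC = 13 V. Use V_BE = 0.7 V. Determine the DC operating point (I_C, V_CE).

Thevenize the base divider: V_Th = V_CC·R_2/(R_1+R_2) = 13×47/129 = 4.74 V, R_Th = R_1‖R_2 = 29.9 kΩ.
Base-emitter loop: V_Th = I_B·R_Th + V_BE + (β+1)I_B·R_E, so I_B = (4.74 − 0.7) / (29.9 + 101×0.47) = 0.0522 mA.
I_C = β·I_B = 100×0.0522 = 5.22 mA, and I_E = (β+1)I_B = 5.27 mA.
V_CE = V_CC − I_C·R_C − I_E·R_E = 13 − 5.22×0.47 − 5.27×0.47 = 8.07 V.
V_CE = 8.07 V > 0.2 V confirms active-region operation.

I_C ≈ 5.2 mA, V_CE ≈ 8.1 V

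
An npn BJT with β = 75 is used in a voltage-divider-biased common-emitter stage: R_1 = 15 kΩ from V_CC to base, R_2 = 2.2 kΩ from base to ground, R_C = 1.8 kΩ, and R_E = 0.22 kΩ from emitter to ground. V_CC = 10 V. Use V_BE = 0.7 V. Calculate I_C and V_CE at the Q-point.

I_C ≈ 2.3 mA, V_CE ≈ 5.3 V

Thevenize the base divider: V_Th = V_CC·R_2/(R_1+R_2) = 10×2.2/17.2 = 1.28 V, R_Th = R_1‖R_2 = 1.92 kΩ.
Base-emitter loop: V_Th = I_B·R_Th + V_BE + (β+1)I_B·R_E, so I_B = (1.28 − 0.7) / (1.92 + 76×0.22) = 0.0311 mA.
I_C = β·I_B = 75×0.0311 = 2.33 mA, and I_E = (β+1)I_B = 2.36 mA.
V_CE = V_CC − I_C·R_C − I_E·R_E = 10 − 2.33×1.8 − 2.36×0.22 = 5.29 V.
V_CE = 5.29 V > 0.2 V confirms active-region operation.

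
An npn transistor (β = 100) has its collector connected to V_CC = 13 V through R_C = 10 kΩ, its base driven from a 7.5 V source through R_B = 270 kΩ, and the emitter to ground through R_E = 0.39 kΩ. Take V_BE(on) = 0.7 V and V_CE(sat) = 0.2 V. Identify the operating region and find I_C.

saturation; I_C ≈ 1.2 mA

Assume active: I_B = (7.5 − 0.7)/(270 + 101×0.39) = 0.022 mA, I_C = β·I_B = 2.2 mA.
Then V_CE = 13 − 2.2×10 − 2.22×0.39 = -9.84 V < 0.2 V — the active assumption fails.
Re-solve with V_CE = 0.2 V. KCL at the emitter: V_E/R_E = (V_BB−0.7−V_E)/R_B + (V_CC−0.2−V_E)/R_C, giving V_E = 0.489 V.
I_C = (V_CC − 0.2 − V_E)/R_C = (12.8 − 0.489)/10 = 1.23 mA.
Check: I_B = (6.8 − 0.489)/270 = 0.0234 mA, and β·I_B = 2.34 mA > I_C, confirming saturation.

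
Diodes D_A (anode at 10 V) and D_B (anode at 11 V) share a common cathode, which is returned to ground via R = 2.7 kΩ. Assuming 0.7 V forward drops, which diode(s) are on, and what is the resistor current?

Only D_B conducts; I_R ≈ 3.8 mA

Assume both conduct. Then node N would need to be at both 10−0.7 = 9.3 V and 11−0.7 = 10.3 V, which is impossible.
Assume only D_B conducts: V_N = 11 − 0.7 = 10.3 V, so I_R = 10.3/2.7 = 3.81 mA.
Check D_A: its anode-to-cathode voltage is 10 − 10.3 = -0.3 V < 0.7 V, so it is off. The assumption is consistent.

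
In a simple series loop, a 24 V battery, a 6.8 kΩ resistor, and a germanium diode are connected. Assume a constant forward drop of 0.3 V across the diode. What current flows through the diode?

I ≈ 3.5 mA

KVL around the loop: 24 = V_D + I·R = 0.3 + I × 6.8 kΩ.
So I = (24 − 0.3) / 6.8 kΩ = 23.7 / 6.8 = 3.49 mA.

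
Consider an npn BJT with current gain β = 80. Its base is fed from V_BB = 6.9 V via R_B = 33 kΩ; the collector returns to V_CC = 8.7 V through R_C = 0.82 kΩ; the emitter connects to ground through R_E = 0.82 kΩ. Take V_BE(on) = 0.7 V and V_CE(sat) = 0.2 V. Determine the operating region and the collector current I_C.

Assume active. Base-emitter loop: I_B = (V_BB − V_BE)/(R_B + (β+1)R_E) = (6.9 − 0.7)/(33 + 81×0.82) = 0.0624 mA.
I_C = β·I_B = 80×0.0624 = 4.99 mA.
V_CE = V_CC − I_C·R_C − I_E·R_E = 8.7 − 4.99×0.82 − 5.05×0.82 = 0.467 V > V_CE(sat), so the active-region assumption holds.

active; I_C ≈ 5 mA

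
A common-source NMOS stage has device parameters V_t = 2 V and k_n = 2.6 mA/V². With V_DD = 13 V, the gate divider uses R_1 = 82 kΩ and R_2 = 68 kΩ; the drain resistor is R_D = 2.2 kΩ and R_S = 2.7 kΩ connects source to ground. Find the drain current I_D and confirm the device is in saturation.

V_G = V_DD·R_2/(R_1+R_2) = 13×68/150 = 5.89 V.
Assume saturation: I_D = (k_n/2)(V_GS − V_t)² with V_GS = V_G − I_D·R_S = 5.89 − 2.7·I_D.
Substituting gives 9.48·I_D² − 28.3·I_D + 19.7 = 0, with roots I_D = 1.1 or 1.89 mA.
The root I_D = 1.89 mA gives V_GS = 0.795 V ≤ V_t, so take I_D = 1.1 mA.
Then V_GS = 2.92 V and V_DS = V_DD − I_D(R_D+R_S) = 13 − 1.1×4.9 = 7.6 V.
Saturation requires V_DS ≥ V_GS − V_t = 0.92 V; 7.6 ≥ 0.92 ✓.

I_D ≈ 1.1 mA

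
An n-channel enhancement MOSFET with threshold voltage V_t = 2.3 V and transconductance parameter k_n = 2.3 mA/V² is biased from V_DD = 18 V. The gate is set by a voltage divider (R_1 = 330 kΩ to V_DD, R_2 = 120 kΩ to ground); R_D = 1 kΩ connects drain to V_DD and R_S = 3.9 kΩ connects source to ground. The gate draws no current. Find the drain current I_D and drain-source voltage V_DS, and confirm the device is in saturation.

V_G = V_DD·R_2/(R_1+R_2) = 18×120/450 = 4.8 V.
Assume saturation: I_D = (k_n/2)(V_GS − V_t)² with V_GS = V_G − I_D·R_S = 4.8 − 3.9·I_D.
Substituting gives 17.5·I_D² − 23.4·I_D + 7.19 = 0, with roots I_D = 0.476 or 0.863 mA.
The root I_D = 0.863 mA gives V_GS = 1.43 V ≤ V_t, so take I_D = 0.476 mA.
Then V_GS = 2.94 V and V_DS = V_DD − I_D(R_D+R_S) = 18 − 0.476×4.9 = 15.7 V.
Saturation requires V_DS ≥ V_GS − V_t = 0.643 V; 15.7 ≥ 0.643 ✓.

I_D ≈ 0.48 mA, V_DS ≈ 16 V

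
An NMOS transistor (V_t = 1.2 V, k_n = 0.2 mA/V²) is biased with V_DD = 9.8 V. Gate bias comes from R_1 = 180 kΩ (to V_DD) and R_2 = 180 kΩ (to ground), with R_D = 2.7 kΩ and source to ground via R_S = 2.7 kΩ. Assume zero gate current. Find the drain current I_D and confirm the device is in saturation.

V_G = V_DD·R_2/(R_1+R_2) = 9.8×180/360 = 4.9 V.
Assume saturation: I_D = (k_n/2)(V_GS − V_t)² with V_GS = V_G − I_D·R_S = 4.9 − 2.7·I_D.
Substituting gives 0.729·I_D² − 3·I_D + 1.37 = 0, with roots I_D = 0.523 or 3.59 mA.
The root I_D = 3.59 mA gives V_GS = -4.79 V ≤ V_t, so take I_D = 0.523 mA.
Then V_GS = 3.49 V and V_DS = V_DD − I_D(R_D+R_S) = 9.8 − 0.523×5.4 = 6.97 V.
Saturation requires V_DS ≥ V_GS − V_t = 2.29 V; 6.97 ≥ 2.29 ✓.

I_D ≈ 0.52 mA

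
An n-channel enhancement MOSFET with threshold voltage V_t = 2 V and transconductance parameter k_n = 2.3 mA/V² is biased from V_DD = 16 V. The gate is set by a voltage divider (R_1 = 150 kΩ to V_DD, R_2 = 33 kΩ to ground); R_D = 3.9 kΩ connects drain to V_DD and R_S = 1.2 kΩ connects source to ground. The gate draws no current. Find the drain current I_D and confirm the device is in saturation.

I_D ≈ 0.31 mA

V_G = V_DD·R_2/(R_1+R_2) = 16×33/183 = 2.89 V.
Assume saturation: I_D = (k_n/2)(V_GS − V_t)² with V_GS = V_G − I_D·R_S = 2.89 − 1.2·I_D.
Substituting gives 1.66·I_D² − 3.44·I_D + 0.901 = 0, with roots I_D = 0.307 or 1.77 mA.
The root I_D = 1.77 mA gives V_GS = 0.759 V ≤ V_t, so take I_D = 0.307 mA.
Then V_GS = 2.52 V and V_DS = V_DD − I_D(R_D+R_S) = 16 − 0.307×5.1 = 14.4 V.
Saturation requires V_DS ≥ V_GS − V_t = 0.517 V; 14.4 ≥ 0.517 ✓.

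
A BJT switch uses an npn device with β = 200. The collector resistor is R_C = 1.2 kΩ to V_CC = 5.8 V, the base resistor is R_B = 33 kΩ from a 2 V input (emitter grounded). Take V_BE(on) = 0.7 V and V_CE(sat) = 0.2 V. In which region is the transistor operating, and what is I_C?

Assume active: I_B = (2 − 0.7)/33 = 0.0394 mA, giving I_C = β·I_B = 7.88 mA.
But then V_CE = 5.8 − 7.88×1.2 = -3.65 V < V_CE(sat) = 0.2 V — impossible in the active region.
So the transistor is saturated. With V_CE = 0.2 V, I_C = (V_CC − 0.2)/R_C = 5.6/1.2 = 4.67 mA.
Check: β·I_B = 7.88 mA > I_C = 4.67 mA, confirming saturation.

saturation; I_C ≈ 4.7 mA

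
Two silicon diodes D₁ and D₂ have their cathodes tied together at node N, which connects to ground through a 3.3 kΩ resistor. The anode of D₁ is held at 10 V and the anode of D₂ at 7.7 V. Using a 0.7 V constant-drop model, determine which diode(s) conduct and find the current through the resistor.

Assume both conduct. Then node N would need to be at both 10−0.7 = 9.3 V and 7.7−0.7 = 7 V, which is impossible.
Assume only D₁ conducts: V_N = 10 − 0.7 = 9.3 V, so I_R = 9.3/3.3 = 2.82 mA.
Check D₂: its anode-to-cathode voltage is 7.7 − 9.3 = -1.6 V < 0.7 V, so it is off. The assumption is consistent.

Only D₁ conducts; I_R ≈ 2.8 mA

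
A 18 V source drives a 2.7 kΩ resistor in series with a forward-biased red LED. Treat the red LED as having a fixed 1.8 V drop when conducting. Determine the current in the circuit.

KVL around the loop: 18 = V_D + I·R = 1.8 + I × 2.7 kΩ.
So I = (18 − 1.8) / 2.7 kΩ = 16.2 / 2.7 = 6 mA.

I ≈ 6 mA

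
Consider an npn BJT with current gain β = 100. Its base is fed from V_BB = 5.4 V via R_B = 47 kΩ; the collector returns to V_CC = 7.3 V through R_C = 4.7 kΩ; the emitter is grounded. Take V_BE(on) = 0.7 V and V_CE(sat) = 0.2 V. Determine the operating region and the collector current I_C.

Assume active: I_B = (5.4 − 0.7)/47 = 0.1 mA, giving I_C = β·I_B = 10 mA.
But then V_CE = 7.3 − 10×4.7 = -39.7 V < V_CE(sat) = 0.2 V — impossible in the active region.
So the transistor is saturated. With V_CE = 0.2 V, I_C = (V_CC − 0.2)/R_C = 7.1/4.7 = 1.51 mA.
Check: β·I_B = 10 mA > I_C = 1.51 mA, confirming saturation.

saturation; I_C ≈ 1.5 mA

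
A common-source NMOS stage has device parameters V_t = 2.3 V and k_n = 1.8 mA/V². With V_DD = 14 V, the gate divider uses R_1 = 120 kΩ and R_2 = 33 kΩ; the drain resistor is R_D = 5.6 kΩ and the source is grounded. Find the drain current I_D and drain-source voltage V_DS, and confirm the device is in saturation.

V_G = V_DD·R_2/(R_1+R_2) = 14×33/153 = 3.02 V. With the source grounded, V_GS = V_G = 3.02 V.
Assume saturation: I_D = (k_n/2)(V_GS − V_t)² = (1.8/2)×(3.02 − 2.3)² = 0.9×0.72² = 0.466 mA.
V_DS = V_DD − I_D·R_D = 14 − 0.466×5.6 = 11.4 V.
Saturation requires V_DS ≥ V_GS − V_t = 0.72 V; 11.4 ≥ 0.72 ✓.

I_D ≈ 0.47 mA, V_DS ≈ 11 V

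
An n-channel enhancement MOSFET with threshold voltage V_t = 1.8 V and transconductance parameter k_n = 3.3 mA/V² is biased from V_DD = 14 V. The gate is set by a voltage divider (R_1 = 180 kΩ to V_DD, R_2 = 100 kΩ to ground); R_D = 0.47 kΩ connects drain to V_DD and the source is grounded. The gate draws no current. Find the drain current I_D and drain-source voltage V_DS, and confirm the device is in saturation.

V_G = V_DD·R_2/(R_1+R_2) = 14×100/280 = 5 V. With the source grounded, V_GS = V_G = 5 V.
Assume saturation: I_D = (k_n/2)(V_GS − V_t)² = (3.3/2)×(5 − 1.8)² = 1.65×3.2² = 16.9 mA.
V_DS = V_DD − I_D·R_D = 14 − 16.9×0.47 = 6.06 V.
Saturation requires V_DS ≥ V_GS − V_t = 3.2 V; 6.06 ≥ 3.2 ✓.

I_D ≈ 17 mA, V_DS ≈ 6.1 V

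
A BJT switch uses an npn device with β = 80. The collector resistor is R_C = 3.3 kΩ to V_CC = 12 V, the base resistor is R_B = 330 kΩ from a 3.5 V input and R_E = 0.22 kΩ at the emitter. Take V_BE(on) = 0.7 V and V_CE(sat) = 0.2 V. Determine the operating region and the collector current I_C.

Assume active. Base-emitter loop: I_B = (V_BB − V_BE)/(R_B + (β+1)R_E) = (3.5 − 0.7)/(330 + 81×0.22) = 0.00805 mA.
I_C = β·I_B = 80×0.00805 = 0.644 mA.
V_CE = V_CC − I_C·R_C − I_E·R_E = 12 − 0.644×3.3 − 0.652×0.22 = 9.73 V > V_CE(sat), so the active-region assumption holds.

active; I_C ≈ 0.64 mA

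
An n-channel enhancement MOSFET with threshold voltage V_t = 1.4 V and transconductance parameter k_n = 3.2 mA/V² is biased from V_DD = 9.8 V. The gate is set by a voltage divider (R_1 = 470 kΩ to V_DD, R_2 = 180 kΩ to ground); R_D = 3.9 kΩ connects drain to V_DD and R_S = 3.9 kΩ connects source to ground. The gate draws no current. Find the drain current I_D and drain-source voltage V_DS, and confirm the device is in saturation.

I_D ≈ 0.24 mA, V_DS ≈ 7.9 V

V_G = V_DD·R_2/(R_1+R_2) = 9.8×180/650 = 2.71 V.
Assume saturation: I_D = (k_n/2)(V_GS − V_t)² with V_GS = V_G − I_D·R_S = 2.71 − 3.9·I_D.
Substituting gives 24.3·I_D² − 17.4·I_D + 2.76 = 0, with roots I_D = 0.238 or 0.477 mA.
The root I_D = 0.477 mA gives V_GS = 0.854 V ≤ V_t, so take I_D = 0.238 mA.
Then V_GS = 1.79 V and V_DS = V_DD − I_D(R_D+R_S) = 9.8 − 0.238×7.8 = 7.94 V.
Saturation requires V_DS ≥ V_GS − V_t = 0.386 V; 7.94 ≥ 0.386 ✓.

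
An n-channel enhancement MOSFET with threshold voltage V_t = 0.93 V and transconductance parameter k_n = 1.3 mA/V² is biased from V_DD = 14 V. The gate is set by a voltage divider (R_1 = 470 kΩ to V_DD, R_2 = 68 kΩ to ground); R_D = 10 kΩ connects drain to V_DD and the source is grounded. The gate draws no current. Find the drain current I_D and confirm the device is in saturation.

I_D ≈ 0.46 mA

V_G = V_DD·R_2/(R_1+R_2) = 14×68/538 = 1.77 V. With the source grounded, V_GS = V_G = 1.77 V.
Assume saturation: I_D = (k_n/2)(V_GS − V_t)² = (1.3/2)×(1.77 − 0.93)² = 0.65×0.84² = 0.458 mA.
V_DS = V_DD − I_D·R_D = 14 − 0.458×10 = 9.42 V.
Saturation requires V_DS ≥ V_GS − V_t = 0.84 V; 9.42 ≥ 0.84 ✓.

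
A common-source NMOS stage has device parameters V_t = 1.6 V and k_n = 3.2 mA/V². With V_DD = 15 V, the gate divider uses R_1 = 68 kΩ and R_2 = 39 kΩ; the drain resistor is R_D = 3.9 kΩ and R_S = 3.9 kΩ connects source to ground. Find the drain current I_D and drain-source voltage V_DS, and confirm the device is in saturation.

V_G = V_DD·R_2/(R_1+R_2) = 15×39/107 = 5.47 V.
Assume saturation: I_D = (k_n/2)(V_GS − V_t)² with V_GS = V_G − I_D·R_S = 5.47 − 3.9·I_D.
Substituting gives 24.3·I_D² − 49.3·I_D + 23.9 = 0, with roots I_D = 0.809 or 1.22 mA.
The root I_D = 1.22 mA gives V_GS = 0.729 V ≤ V_t, so take I_D = 0.809 mA.
Then V_GS = 2.31 V and V_DS = V_DD − I_D(R_D+R_S) = 15 − 0.809×7.8 = 8.69 V.
Saturation requires V_DS ≥ V_GS − V_t = 0.711 V; 8.69 ≥ 0.711 ✓.

I_D ≈ 0.81 mA, V_DS ≈ 8.7 V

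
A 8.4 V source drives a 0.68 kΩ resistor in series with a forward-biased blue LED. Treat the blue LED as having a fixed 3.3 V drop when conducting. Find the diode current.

KVL around the loop: 8.4 = V_D + I·R = 3.3 + I × 0.68 kΩ.
So I = (8.4 − 3.3) / 0.68 kΩ = 5.1 / 0.68 = 7.5 mA.

I ≈ 7.5 mA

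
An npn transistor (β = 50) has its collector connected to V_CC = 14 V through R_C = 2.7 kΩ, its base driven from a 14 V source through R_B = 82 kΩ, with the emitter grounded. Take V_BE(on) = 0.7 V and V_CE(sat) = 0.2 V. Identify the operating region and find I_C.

saturation; I_C ≈ 5.1 mA

Assume active: I_B = (14 − 0.7)/82 = 0.162 mA, giving I_C = β·I_B = 8.11 mA.
But then V_CE = 14 − 8.11×2.7 = -7.9 V < V_CE(sat) = 0.2 V — impossible in the active region.
So the transistor is saturated. With V_CE = 0.2 V, I_C = (V_CC − 0.2)/R_C = 13.8/2.7 = 5.11 mA.
Check: β·I_B = 8.11 mA > I_C = 5.11 mA, confirming saturation.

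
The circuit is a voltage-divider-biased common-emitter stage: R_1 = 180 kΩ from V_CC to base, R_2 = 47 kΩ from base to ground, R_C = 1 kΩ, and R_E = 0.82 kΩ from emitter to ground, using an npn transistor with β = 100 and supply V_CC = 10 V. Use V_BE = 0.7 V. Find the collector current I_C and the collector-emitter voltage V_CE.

I_C ≈ 1.1 mA, V_CE ≈ 7.9 V

Thevenize the base divider: V_Th = V_CC·R_2/(R_1+R_2) = 10×47/227 = 2.07 V, R_Th = R_1‖R_2 = 37.3 kΩ.
Base-emitter loop: V_Th = I_B·R_Th + V_BE + (β+1)I_B·R_E, so I_B = (2.07 − 0.7) / (37.3 + 101×0.82) = 0.0114 mA.
I_C = β·I_B = 100×0.0114 = 1.14 mA, and I_E = (β+1)I_B = 1.15 mA.
V_CE = V_CC − I_C·R_C − I_E·R_E = 10 − 1.14×1 − 1.15×0.82 = 7.91 V.
V_CE = 7.91 V > 0.2 V confirms active-region operation.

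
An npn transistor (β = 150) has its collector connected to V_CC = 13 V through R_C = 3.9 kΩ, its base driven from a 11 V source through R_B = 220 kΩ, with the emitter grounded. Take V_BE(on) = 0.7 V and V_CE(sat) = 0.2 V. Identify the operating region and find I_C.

Assume active: I_B = (11 − 0.7)/220 = 0.0468 mA, giving I_C = β·I_B = 7.02 mA.
But then V_CE = 13 − 7.02×3.9 = -14.4 V < V_CE(sat) = 0.2 V — impossible in the active region.
So the transistor is saturated. With V_CE = 0.2 V, I_C = (V_CC − 0.2)/R_C = 12.8/3.9 = 3.28 mA.
Check: β·I_B = 7.02 mA > I_C = 3.28 mA, confirming saturation.

saturation; I_C ≈ 3.3 mA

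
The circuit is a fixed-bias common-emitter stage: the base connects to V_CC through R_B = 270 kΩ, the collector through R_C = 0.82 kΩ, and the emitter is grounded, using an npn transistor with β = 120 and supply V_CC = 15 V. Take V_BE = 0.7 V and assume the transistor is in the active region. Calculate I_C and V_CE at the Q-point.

I_C ≈ 6.4 mA, V_CE ≈ 9.8 V

Base loop: V_CC = I_B·R_B + V_BE, so I_B = (15 − 0.7)/270 kΩ = 0.053 mA.
In the active region I_C = β·I_B = 120 × 0.053 = 6.36 mA.
Collector loop: V_CE = V_CC − I_C·R_C = 15 − 6.36×0.82 = 9.79 V.
Since V_CE = 9.79 V > V_CE(sat) ≈ 0.2 V, the transistor is in the active region as assumed.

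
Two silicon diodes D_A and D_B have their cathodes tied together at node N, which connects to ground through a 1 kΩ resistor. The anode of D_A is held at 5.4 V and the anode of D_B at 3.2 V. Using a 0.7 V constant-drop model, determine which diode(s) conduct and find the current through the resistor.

Only D_A conducts; I_R ≈ 4.7 mA

Assume both conduct. Then node N would need to be at both 5.4−0.7 = 4.7 V and 3.2−0.7 = 2.5 V, which is impossible.
Assume only D_A conducts: V_N = 5.4 − 0.7 = 4.7 V, so I_R = 4.7/1 = 4.7 mA.
Check D_B: its anode-to-cathode voltage is 3.2 − 4.7 = -1.5 V < 0.7 V, so it is off. The assumption is consistent.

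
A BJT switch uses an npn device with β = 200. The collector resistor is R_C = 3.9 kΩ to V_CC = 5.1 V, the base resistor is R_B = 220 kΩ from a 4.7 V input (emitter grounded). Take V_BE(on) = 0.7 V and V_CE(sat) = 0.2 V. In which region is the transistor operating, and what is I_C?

Assume active: I_B = (4.7 − 0.7)/220 = 0.0182 mA, giving I_C = β·I_B = 3.64 mA.
But then V_CE = 5.1 − 3.64×3.9 = -9.08 V < V_CE(sat) = 0.2 V — impossible in the active region.
So the transistor is saturated. With V_CE = 0.2 V, I_C = (V_CC − 0.2)/R_C = 4.9/3.9 = 1.26 mA.
Check: β·I_B = 3.64 mA > I_C = 1.26 mA, confirming saturation.

saturation; I_C ≈ 1.3 mA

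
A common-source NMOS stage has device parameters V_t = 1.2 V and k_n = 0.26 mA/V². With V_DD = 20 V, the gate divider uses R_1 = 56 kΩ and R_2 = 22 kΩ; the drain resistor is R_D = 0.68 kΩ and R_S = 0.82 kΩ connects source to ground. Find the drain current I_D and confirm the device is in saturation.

I_D ≈ 1.4 mA

V_G = V_DD·R_2/(R_1+R_2) = 20×22/78 = 5.64 V.
Assume saturation: I_D = (k_n/2)(V_GS − V_t)² with V_GS = V_G − I_D·R_S = 5.64 − 0.82·I_D.
Substituting gives 0.0874·I_D² − 1.95·I_D + 2.56 = 0, with roots I_D = 1.41 or 20.9 mA.
The root I_D = 20.9 mA gives V_GS = -11.5 V ≤ V_t, so take I_D = 1.41 mA.
Then V_GS = 4.49 V and V_DS = V_DD − I_D(R_D+R_S) = 20 − 1.41×1.5 = 17.9 V.
Saturation requires V_DS ≥ V_GS − V_t = 3.29 V; 17.9 ≥ 3.29 ✓.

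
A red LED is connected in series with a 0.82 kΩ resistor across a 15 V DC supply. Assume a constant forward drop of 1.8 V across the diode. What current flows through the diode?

I ≈ 16 mA

KVL around the loop: 15 = V_D + I·R = 1.8 + I × 0.82 kΩ.
So I = (15 − 1.8) / 0.82 kΩ = 13.2 / 0.82 = 16.1 mA.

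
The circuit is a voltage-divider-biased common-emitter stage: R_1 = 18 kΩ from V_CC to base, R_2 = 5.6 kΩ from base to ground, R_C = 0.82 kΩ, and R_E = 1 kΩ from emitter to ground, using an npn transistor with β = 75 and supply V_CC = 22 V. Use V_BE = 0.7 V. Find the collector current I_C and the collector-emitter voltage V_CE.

Thevenize the base divider: V_Th = V_CC·R_2/(R_1+R_2) = 22×5.6/23.6 = 5.22 V, R_Th = R_1‖R_2 = 4.27 kΩ.
Base-emitter loop: V_Th = I_B·R_Th + V_BE + (β+1)I_B·R_E, so I_B = (5.22 − 0.7) / (4.27 + 76×1) = 0.0563 mA.
I_C = β·I_B = 75×0.0563 = 4.22 mA, and I_E = (β+1)I_B = 4.28 mA.
V_CE = V_CC − I_C·R_C − I_E·R_E = 22 − 4.22×0.82 − 4.28×1 = 14.3 V.
V_CE = 14.3 V > 0.2 V confirms active-region operation.

I_C ≈ 4.2 mA, V_CE ≈ 14 V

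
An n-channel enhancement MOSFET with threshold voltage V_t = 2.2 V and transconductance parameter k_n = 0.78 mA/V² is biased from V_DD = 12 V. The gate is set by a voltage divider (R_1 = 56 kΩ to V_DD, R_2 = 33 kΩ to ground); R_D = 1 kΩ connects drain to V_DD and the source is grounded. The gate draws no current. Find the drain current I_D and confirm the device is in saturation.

V_G = V_DD·R_2/(R_1+R_2) = 12×33/89 = 4.45 V. With the source grounded, V_GS = V_G = 4.45 V.
Assume saturation: I_D = (k_n/2)(V_GS − V_t)² = (0.78/2)×(4.45 − 2.2)² = 0.39×2.25² = 1.97 mA.
V_DS = V_DD − I_D·R_D = 12 − 1.97×1 = 10 V.
Saturation requires V_DS ≥ V_GS − V_t = 2.25 V; 10 ≥ 2.25 ✓.

I_D ≈ 2 mA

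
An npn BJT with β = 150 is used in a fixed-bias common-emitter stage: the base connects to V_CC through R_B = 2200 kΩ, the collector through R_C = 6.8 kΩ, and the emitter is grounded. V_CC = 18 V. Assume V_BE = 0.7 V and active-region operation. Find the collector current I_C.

Base loop: V_CC = I_B·R_B + V_BE, so I_B = (18 − 0.7)/2200 kΩ = 0.00786 mA.
In the active region I_C = β·I_B = 150 × 0.00786 = 1.18 mA.
Collector loop: V_CE = V_CC − I_C·R_C = 18 − 1.18×6.8 = 9.98 V.
Since V_CE = 9.98 V > V_CE(sat) ≈ 0.2 V, the transistor is in the active region as assumed.

I_C ≈ 1.2 mA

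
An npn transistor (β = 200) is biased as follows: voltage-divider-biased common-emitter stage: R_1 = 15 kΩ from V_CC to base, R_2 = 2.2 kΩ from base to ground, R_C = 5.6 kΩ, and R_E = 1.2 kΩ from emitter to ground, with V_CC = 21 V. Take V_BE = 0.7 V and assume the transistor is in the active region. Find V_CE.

V_CE ≈ 9.9 V

Thevenize the base divider: V_Th = V_CC·R_2/(R_1+R_2) = 21×2.2/17.2 = 2.69 V, R_Th = R_1‖R_2 = 1.92 kΩ.
Base-emitter loop: V_Th = I_B·R_Th + V_BE + (β+1)I_B·R_E, so I_B = (2.69 − 0.7) / (1.92 + 201×1.2) = 0.00817 mA.
I_C = β·I_B = 200×0.00817 = 1.63 mA, and I_E = (β+1)I_B = 1.64 mA.
V_CE = V_CC − I_C·R_C − I_E·R_E = 21 − 1.63×5.6 − 1.64×1.2 = 9.88 V.
V_CE = 9.88 V > 0.2 V confirms active-region operation.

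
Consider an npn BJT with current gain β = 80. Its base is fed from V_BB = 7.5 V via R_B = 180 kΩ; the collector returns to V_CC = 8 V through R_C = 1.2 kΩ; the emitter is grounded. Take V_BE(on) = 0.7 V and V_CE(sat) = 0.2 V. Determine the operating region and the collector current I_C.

Assume active. Base-emitter loop: I_B = (V_BB − V_BE)/R_B = (7.5 − 0.7)/180 = 0.0378 mA.
I_C = β·I_B = 80×0.0378 = 3.02 mA.
V_CE = V_CC − I_C·R_C = 8 − 3.02×1.2 = 4.37 V > V_CE(sat), so the active-region assumption holds.

active; I_C ≈ 3 mA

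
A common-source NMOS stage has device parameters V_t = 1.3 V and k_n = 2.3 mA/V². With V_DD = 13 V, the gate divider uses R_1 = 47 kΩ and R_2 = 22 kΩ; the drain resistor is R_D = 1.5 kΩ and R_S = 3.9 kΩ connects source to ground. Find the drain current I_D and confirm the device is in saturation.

V_G = V_DD·R_2/(R_1+R_2) = 13×22/69 = 4.14 V.
Assume saturation: I_D = (k_n/2)(V_GS − V_t)² with V_GS = V_G − I_D·R_S = 4.14 − 3.9·I_D.
Substituting gives 17.5·I_D² − 26.5·I_D + 9.31 = 0, with roots I_D = 0.552 or 0.964 mA.
The root I_D = 0.964 mA gives V_GS = 0.384 V ≤ V_t, so take I_D = 0.552 mA.
Then V_GS = 1.99 V and V_DS = V_DD − I_D(R_D+R_S) = 13 − 0.552×5.4 = 10 V.
Saturation requires V_DS ≥ V_GS − V_t = 0.693 V; 10 ≥ 0.693 ✓.

I_D ≈ 0.55 mA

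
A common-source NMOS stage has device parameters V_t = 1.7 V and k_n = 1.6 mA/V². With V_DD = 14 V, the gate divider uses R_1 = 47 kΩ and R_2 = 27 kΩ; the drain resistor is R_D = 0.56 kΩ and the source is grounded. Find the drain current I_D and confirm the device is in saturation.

V_G = V_DD·R_2/(R_1+R_2) = 14×27/74 = 5.11 V. With the source grounded, V_GS = V_G = 5.11 V.
Assume saturation: I_D = (k_n/2)(V_GS − V_t)² = (1.6/2)×(5.11 − 1.7)² = 0.8×3.41² = 9.29 mA.
V_DS = V_DD − I_D·R_D = 14 − 9.29×0.56 = 8.8 V.
Saturation requires V_DS ≥ V_GS − V_t = 3.41 V; 8.8 ≥ 3.41 ✓.

I_D ≈ 9.3 mA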